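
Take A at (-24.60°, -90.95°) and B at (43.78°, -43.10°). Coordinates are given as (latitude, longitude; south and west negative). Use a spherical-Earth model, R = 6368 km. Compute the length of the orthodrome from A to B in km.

9028 km

cos σ = sin φ₁ sin φ₂ + cos φ₁ cos φ₂ cos Δλ
      = sin(-24.60°)sin(43.78°) + cos(-24.60°)cos(43.78°)cos(47.85°) = 0.1525
σ = 81.227° → d = Rσ = 6368·1.41768 = 9028 km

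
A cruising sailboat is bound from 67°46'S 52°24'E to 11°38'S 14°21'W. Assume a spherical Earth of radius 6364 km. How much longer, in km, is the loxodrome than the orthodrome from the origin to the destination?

Great circle: cos σ = sin φ₁ sin φ₂ + cos φ₁ cos φ₂ cos Δλ,  σ = 1.2314 rad → d_gc = 7836.4 km
Rhumb line: Δψ = +1.4227, q = Δφ/Δψ = 0.6886, d_rh = R√(Δφ²+q²Δλ²) = 8058.6 km
Excess = 8058.6 − 7836.4 = 222.2 ≈ 222 km

222 km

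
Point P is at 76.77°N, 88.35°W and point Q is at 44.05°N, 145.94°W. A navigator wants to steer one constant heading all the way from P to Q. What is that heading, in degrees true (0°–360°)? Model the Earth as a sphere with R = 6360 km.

217.8°

Δψ = ln[tan(π/4+φ₂/2)/tan(π/4+φ₁/2)] = -1.2963
Δλ = -1.0051 rad (taken the short way round)
course = atan2(Δλ, Δψ) = 217.79°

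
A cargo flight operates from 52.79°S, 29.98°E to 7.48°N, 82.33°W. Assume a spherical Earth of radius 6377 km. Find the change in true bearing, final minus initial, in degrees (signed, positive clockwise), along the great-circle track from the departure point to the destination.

+67.2°

At departure: θ₁ = atan2(sin Δλ cos φ₂, cos φ₁ sin φ₂ − sin φ₁ cos φ₂ cos Δλ) = 256.45°
At arrival: θ₂ = atan2(sin Δλ cos φ₁, −cos φ₂ sin φ₁ + sin φ₂ cos φ₁ cos Δλ) = 323.63°
Δθ = θ₂ − θ₁ = +67.2°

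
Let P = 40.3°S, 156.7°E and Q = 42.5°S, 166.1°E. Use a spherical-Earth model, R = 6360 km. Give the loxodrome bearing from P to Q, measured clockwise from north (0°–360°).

107.3°

Meridional parts: M(φ₁)=-0.7698, M(φ₂)=-0.8210 → ΔM = -0.0512;  Δλ = +0.1641 rad
tan C = Δλ / ΔM = -3.2045 → C = 107.33°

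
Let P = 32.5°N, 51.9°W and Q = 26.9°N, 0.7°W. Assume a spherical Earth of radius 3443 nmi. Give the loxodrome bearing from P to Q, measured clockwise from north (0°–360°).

Δψ = ln[tan(π/4+φ₂/2)/tan(π/4+φ₁/2)] = -0.1126
Δλ = +0.8936 rad (taken the short way round)
course = atan2(Δλ, Δψ) = 97.18°

97.2°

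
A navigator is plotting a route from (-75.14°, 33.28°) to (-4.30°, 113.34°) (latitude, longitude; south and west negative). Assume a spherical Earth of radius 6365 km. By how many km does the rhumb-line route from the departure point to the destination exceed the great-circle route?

407 km

Great circle: cos σ = sin φ₁ sin φ₂ + cos φ₁ cos φ₂ cos Δλ,  σ = 1.4539 rad → d_gc = 9254.2 km
Rhumb line: Δψ = +1.9620, q = Δφ/Δψ = 0.6302, d_rh = R√(Δφ²+q²Δλ²) = 9661.5 km
Excess = 9661.5 − 9254.2 = 407.3 ≈ 407 km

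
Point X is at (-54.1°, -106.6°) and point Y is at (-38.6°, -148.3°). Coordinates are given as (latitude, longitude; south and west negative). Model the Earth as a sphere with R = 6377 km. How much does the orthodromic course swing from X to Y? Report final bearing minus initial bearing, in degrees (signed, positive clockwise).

At departure: θ₁ = atan2(sin Δλ cos φ₂, cos φ₁ sin φ₂ − sin φ₁ cos φ₂ cos Δλ) = 281.61°
At arrival: θ₂ = atan2(sin Δλ cos φ₁, −cos φ₂ sin φ₁ + sin φ₂ cos φ₁ cos Δλ) = 312.70°
Δθ = θ₂ − θ₁ = +31.1°

+31.1°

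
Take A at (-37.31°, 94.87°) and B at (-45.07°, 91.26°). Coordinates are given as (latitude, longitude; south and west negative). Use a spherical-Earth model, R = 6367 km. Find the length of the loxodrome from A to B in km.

913 km

Rhumb course C = atan2(Δλ, Δψ) with Δψ = ln[tan(π/4+φ₂/2)/tan(π/4+φ₁/2)] = -0.1803, Δλ = -0.0630 → C = 199.26°
d = R·|Δφ| / |cos C| = 6367·0.13544 / 0.94403 = 913 km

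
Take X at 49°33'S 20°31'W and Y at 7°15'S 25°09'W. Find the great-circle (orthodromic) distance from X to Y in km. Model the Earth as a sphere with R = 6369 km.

Haversine: a = sin²(Δφ/2)+cos φ₁ cos φ₂ sin²(Δλ/2) = 0.13124;  σ = 2·atan2(√a,√(1−a))
σ = 42.479° → d = Rσ = 6369·0.74139 = 4722 km

4722 km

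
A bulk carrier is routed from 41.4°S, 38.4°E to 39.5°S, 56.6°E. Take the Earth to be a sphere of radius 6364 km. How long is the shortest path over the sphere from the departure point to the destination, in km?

1550 km

Haversine: a = sin²(Δφ/2)+cos φ₁ cos φ₂ sin²(Δλ/2) = 0.01475;  σ = 2·atan2(√a,√(1−a))
σ = 13.953° → d = Rσ = 6364·0.24353 = 1550 km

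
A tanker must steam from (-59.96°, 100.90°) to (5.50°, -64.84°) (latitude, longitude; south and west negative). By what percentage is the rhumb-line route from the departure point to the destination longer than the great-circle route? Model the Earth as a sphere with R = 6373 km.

Great circle: σ = 2.1723 rad → d_gc = Rσ = 13844.3 km
Rhumb: Δφ = +1.1425, Δλ = -2.8927, Δψ = +1.4117, q = Δφ/Δψ = 0.8093 → d_rh = R√(Δφ²+q²Δλ²) = 16601.5 km
Excess = (16601.5 − 13844.3) / 13844.3 = 2757.2 / 13844.3 = 19.92% ≈ 19.9%

19.9%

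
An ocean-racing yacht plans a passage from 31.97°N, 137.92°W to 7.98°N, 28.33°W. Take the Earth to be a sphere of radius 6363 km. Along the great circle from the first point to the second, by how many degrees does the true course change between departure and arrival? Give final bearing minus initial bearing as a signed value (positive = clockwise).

+52.7°

At departure: θ₁ = atan2(sin Δλ cos φ₂, cos φ₁ sin φ₂ − sin φ₁ cos φ₂ cos Δλ) = 72.53°
At arrival: θ₂ = atan2(sin Δλ cos φ₁, −cos φ₂ sin φ₁ + sin φ₂ cos φ₁ cos Δλ) = 125.20°
Δθ = θ₂ − θ₁ = +52.7°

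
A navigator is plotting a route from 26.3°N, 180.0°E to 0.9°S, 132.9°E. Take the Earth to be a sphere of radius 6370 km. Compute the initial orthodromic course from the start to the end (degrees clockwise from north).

246.7°

θ = atan2( sin Δλ·cos φ₂ ,  cos φ₁ sin φ₂ − sin φ₁ cos φ₂ cos Δλ )
  = atan2(-0.7325, -0.3157) = 246.69°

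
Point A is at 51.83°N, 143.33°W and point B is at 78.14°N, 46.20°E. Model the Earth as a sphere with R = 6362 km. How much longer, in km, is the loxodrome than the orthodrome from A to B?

2251 km

Great circle: cos σ = sin φ₁ sin φ₂ + cos φ₁ cos φ₂ cos Δλ,  σ = 0.8709 rad → d_gc = 5540.7 km
Rhumb line: Δψ = +1.2033, q = Δφ/Δψ = 0.3816, d_rh = R√(Δφ²+q²Δλ²) = 7792.0 km
Excess = 7792.0 − 5540.7 = 2251.3 ≈ 2251 km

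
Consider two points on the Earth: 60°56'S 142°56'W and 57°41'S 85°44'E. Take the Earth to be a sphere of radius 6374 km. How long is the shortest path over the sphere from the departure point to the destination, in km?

Haversine: a = sin²(Δφ/2)+cos φ₁ cos φ₂ sin²(Δλ/2) = 0.21643;  σ = 2·atan2(√a,√(1−a))
σ = 55.449° → d = Rσ = 6374·0.96777 = 6169 km

6169 km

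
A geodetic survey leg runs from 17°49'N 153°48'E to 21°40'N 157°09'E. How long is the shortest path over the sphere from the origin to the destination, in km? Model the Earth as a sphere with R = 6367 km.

553 km

cos σ = sin φ₁ sin φ₂ + cos φ₁ cos φ₂ cos Δλ
      = sin(17.82°)sin(21.67°) + cos(17.82°)cos(21.67°)cos(3.35°) = 0.9962
σ = 4.976° → d = Rσ = 6367·0.08684 = 553 km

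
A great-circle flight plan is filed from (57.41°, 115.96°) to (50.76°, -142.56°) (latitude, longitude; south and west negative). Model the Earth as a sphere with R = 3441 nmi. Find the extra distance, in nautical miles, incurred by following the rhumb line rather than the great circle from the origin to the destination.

332 nmi

Great circle: cos σ = sin φ₁ sin φ₂ + cos φ₁ cos φ₂ cos Δλ,  σ = 0.9462 rad → d_gc = 3256.0 nmi
Rhumb line: Δψ = -0.1984, q = Δφ/Δψ = 0.5850, d_rh = R√(Δφ²+q²Δλ²) = 3587.6 nmi
Excess = 3587.6 − 3256.0 = 331.6 ≈ 332 nmi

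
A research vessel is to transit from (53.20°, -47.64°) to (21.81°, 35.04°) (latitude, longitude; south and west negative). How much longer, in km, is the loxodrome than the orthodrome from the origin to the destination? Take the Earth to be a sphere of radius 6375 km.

Great circle: cos σ = sin φ₁ sin φ₂ + cos φ₁ cos φ₂ cos Δλ,  σ = 1.1936 rad → d_gc = 7608.9 km
Rhumb line: Δψ = -0.7105, q = Δφ/Δψ = 0.7711, d_rh = R√(Δφ²+q²Δλ²) = 7907.2 km
Excess = 7907.2 − 7608.9 = 298.3 ≈ 298 km

298 km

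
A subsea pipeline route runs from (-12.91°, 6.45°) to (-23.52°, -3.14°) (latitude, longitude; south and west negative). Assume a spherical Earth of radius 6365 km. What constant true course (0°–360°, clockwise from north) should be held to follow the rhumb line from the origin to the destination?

220.6°

Meridional parts: M(φ₁)=-0.2273, M(φ₂)=-0.4225 → ΔM = -0.1953;  Δλ = -0.1674 rad
tan C = Δλ / ΔM = +0.8571 → C = 220.60°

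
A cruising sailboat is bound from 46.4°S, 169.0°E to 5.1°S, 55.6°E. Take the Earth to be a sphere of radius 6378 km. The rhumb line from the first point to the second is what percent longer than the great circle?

Great circle: σ = 1.7808 rad → d_gc = Rσ = 11357.7 km
Rhumb: Δφ = +0.7208, Δλ = -1.9792, Δψ = +0.8272, q = Δφ/Δψ = 0.8714 → d_rh = R√(Δφ²+q²Δλ²) = 11921.7 km
Excess = (11921.7 − 11357.7) / 11357.7 = 564.0 / 11357.7 = 4.97% ≈ 5.0%

5.0%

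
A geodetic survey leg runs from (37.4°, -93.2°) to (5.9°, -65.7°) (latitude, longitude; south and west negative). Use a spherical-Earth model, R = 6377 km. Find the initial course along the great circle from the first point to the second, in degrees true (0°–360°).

134.7°

θ = atan2( sin Δλ·cos φ₂ ,  cos φ₁ sin φ₂ − sin φ₁ cos φ₂ cos Δλ )
  = atan2(+0.4593, -0.4542) = 134.68°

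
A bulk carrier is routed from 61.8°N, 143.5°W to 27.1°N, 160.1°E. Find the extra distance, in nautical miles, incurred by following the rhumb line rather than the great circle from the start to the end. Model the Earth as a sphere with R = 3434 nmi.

Great circle: cos σ = sin φ₁ sin φ₂ + cos φ₁ cos φ₂ cos Δλ,  σ = 0.8837 rad → d_gc = 3034.74 nmi
Rhumb line: Δψ = -0.8899, q = Δφ/Δψ = 0.6806, d_rh = R√(Δφ²+q²Δλ²) = 3101.22 nmi
Excess = 3101.22 − 3034.74 = 66.48 ≈ 66 nmi

66 nmi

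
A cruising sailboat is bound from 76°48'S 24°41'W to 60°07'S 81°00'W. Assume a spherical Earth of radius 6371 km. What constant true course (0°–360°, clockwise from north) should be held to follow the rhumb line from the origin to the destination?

Δψ = ln[tan(π/4+φ₂/2)/tan(π/4+φ₁/2)] = +0.8357
Δλ = -0.9829 rad (taken the short way round)
course = atan2(Δλ, Δψ) = 310.37°

310.4°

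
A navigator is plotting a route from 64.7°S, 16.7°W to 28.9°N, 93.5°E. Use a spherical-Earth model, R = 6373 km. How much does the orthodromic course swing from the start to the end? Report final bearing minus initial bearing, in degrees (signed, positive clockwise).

-65.5°

Initial bearing θ₁ = atan2(sin Δλ cos φ₂, cos φ₁ sin φ₂ − sin φ₁ cos φ₂ cos Δλ) = 94.65°
Final bearing θ₂ = (initial bearing from the destination back to the start) + 180° = 29.11°
Δθ = θ₂ − θ₁ = -65.5°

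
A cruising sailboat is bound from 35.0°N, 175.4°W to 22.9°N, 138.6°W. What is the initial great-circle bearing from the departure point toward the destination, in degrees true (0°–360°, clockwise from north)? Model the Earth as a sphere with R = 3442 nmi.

N = sin Δλ·cos φ₂ = +0.5518;  D = cos φ₁ sin φ₂ − sin φ₁ cos φ₂ cos Δλ = -0.1043
initial course = atan2(N, D) = 100.71°

100.7°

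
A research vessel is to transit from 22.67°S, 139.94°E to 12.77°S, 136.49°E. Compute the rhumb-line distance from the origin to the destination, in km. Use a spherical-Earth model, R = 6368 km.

1159 km

Δψ = ln[tan(π/4+φ₂/2)/tan(π/4+φ₁/2)] = +0.1817;  Δφ = +0.1728 rad,  Δλ = -0.0602 rad
q = Δφ/Δψ = 0.9511
d = R·√(Δφ² + q²Δλ²) = 6368·0.18203 = 1159 km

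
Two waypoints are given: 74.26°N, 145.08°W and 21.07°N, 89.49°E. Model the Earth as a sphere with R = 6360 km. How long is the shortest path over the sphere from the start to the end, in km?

8714 km

Haversine: a = sin²(Δφ/2)+cos φ₁ cos φ₂ sin²(Δλ/2) = 0.40036;  σ = 2·atan2(√a,√(1−a))
σ = 78.505° → d = Rσ = 6360·1.37017 = 8714 km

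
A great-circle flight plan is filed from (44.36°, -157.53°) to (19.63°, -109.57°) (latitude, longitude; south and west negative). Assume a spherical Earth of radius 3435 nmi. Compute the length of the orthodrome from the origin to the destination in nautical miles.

Haversine: a = sin²(Δφ/2)+cos φ₁ cos φ₂ sin²(Δλ/2) = 0.15709;  σ = 2·atan2(√a,√(1−a))
σ = 46.699° → d = Rσ = 3435·0.81506 = 2800 nmi

2800 nmi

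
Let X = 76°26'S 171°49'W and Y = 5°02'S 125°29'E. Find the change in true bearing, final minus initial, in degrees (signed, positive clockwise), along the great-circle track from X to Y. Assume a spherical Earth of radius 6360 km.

At departure: θ₁ = atan2(sin Δλ cos φ₂, cos φ₁ sin φ₂ − sin φ₁ cos φ₂ cos Δλ) = 295.57°
At arrival: θ₂ = atan2(sin Δλ cos φ₁, −cos φ₂ sin φ₁ + sin φ₂ cos φ₁ cos Δλ) = 347.74°
Δθ = θ₂ − θ₁ = +52.2°

+52.2°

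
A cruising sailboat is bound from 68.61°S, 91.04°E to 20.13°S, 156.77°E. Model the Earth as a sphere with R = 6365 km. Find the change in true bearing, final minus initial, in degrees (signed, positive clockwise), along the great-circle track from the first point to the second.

-52.7°

Initial bearing θ₁ = atan2(sin Δλ cos φ₂, cos φ₁ sin φ₂ − sin φ₁ cos φ₂ cos Δλ) = 74.72°
Final bearing θ₂ = (initial bearing from the destination back to the start) + 180° = 22.01°
Δθ = θ₂ − θ₁ = -52.7°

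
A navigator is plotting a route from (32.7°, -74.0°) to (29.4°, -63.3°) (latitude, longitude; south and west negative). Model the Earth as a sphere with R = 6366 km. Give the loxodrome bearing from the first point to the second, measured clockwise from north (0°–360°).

Meridional parts: M(φ₁)=+0.6045, M(φ₂)=+0.5373 → ΔM = -0.0672;  Δλ = +0.1868 rad
tan C = Δλ / ΔM = -2.7772 → C = 109.80°

109.8°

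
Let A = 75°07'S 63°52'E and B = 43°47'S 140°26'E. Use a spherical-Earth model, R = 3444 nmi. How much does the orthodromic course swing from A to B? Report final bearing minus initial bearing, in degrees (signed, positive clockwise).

-70.4°

At departure: θ₁ = atan2(sin Δλ cos φ₂, cos φ₁ sin φ₂ − sin φ₁ cos φ₂ cos Δλ) = 91.28°
At arrival: θ₂ = atan2(sin Δλ cos φ₁, −cos φ₂ sin φ₁ + sin φ₂ cos φ₁ cos Δλ) = 20.84°
Δθ = θ₂ − θ₁ = -70.4°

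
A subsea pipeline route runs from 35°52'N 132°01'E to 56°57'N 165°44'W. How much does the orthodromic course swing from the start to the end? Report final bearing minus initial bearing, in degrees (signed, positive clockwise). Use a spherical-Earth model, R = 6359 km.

+48.0°

At departure: θ₁ = atan2(sin Δλ cos φ₂, cos φ₁ sin φ₂ − sin φ₁ cos φ₂ cos Δλ) = 42.30°
At arrival: θ₂ = atan2(sin Δλ cos φ₁, −cos φ₂ sin φ₁ + sin φ₂ cos φ₁ cos Δλ) = 90.26°
Δθ = θ₂ − θ₁ = +48.0°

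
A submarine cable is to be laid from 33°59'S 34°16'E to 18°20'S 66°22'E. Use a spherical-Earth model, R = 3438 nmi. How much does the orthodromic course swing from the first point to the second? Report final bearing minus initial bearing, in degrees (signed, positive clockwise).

-14.6°

At departure: θ₁ = atan2(sin Δλ cos φ₂, cos φ₁ sin φ₂ − sin φ₁ cos φ₂ cos Δλ) = 69.50°
At arrival: θ₂ = atan2(sin Δλ cos φ₁, −cos φ₂ sin φ₁ + sin φ₂ cos φ₁ cos Δλ) = 54.90°
Δθ = θ₂ − θ₁ = -14.6°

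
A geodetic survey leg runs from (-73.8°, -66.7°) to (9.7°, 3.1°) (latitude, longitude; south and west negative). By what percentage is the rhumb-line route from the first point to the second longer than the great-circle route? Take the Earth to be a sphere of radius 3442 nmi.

Great circle: σ = 1.6377 rad → d_gc = Rσ = 5636.9 nmi
Rhumb: Δφ = +1.4573, Δλ = +1.2182, Δψ = +2.1198, q = Δφ/Δψ = 0.6875 → d_rh = R√(Δφ²+q²Δλ²) = 5785.6 nmi
Excess = (5785.6 − 5636.9) / 5636.9 = 148.7 / 5636.9 = 2.64% ≈ 2.6%

2.6%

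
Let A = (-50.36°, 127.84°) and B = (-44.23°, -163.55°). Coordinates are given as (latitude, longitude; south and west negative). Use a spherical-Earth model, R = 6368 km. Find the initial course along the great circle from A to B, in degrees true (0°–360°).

110.1°

θ = atan2( sin Δλ·cos φ₂ ,  cos φ₁ sin φ₂ − sin φ₁ cos φ₂ cos Δλ )
  = atan2(+0.6672, -0.2438) = 110.07°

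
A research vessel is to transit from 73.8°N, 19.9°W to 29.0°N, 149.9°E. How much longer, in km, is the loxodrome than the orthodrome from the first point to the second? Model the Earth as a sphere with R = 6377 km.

Great circle: cos σ = sin φ₁ sin φ₂ + cos φ₁ cos φ₂ cos Δλ,  σ = 1.3434 rad → d_gc = 8567.1 km
Rhumb line: Δψ = -1.4204, q = Δφ/Δψ = 0.5505, d_rh = R√(Δφ²+q²Δλ²) = 11536.5 km
Excess = 11536.5 − 8567.1 = 2969.4 ≈ 2969 km

2969 km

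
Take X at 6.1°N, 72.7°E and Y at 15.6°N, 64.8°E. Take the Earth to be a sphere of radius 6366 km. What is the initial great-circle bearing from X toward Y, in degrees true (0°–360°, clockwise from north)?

321.4°

N = sin Δλ·cos φ₂ = -0.1324;  D = cos φ₁ sin φ₂ − sin φ₁ cos φ₂ cos Δλ = +0.1660
initial course = atan2(N, D) = 321.43°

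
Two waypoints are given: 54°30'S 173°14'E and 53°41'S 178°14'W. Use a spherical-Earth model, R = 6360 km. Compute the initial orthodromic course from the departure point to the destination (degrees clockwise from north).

N = sin Δλ·cos φ₂ = +0.0879;  D = cos φ₁ sin φ₂ − sin φ₁ cos φ₂ cos Δλ = +0.0089
initial course = atan2(N, D) = 84.21°

84.2°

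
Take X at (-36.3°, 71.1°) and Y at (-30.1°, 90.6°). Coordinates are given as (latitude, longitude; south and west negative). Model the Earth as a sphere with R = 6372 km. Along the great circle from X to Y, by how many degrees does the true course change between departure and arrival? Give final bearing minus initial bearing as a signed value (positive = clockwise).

-10.8°

Initial bearing θ₁ = atan2(sin Δλ cos φ₂, cos φ₁ sin φ₂ − sin φ₁ cos φ₂ cos Δλ) = 74.77°
Final bearing θ₂ = (initial bearing from the destination back to the start) + 180° = 64.01°
Δθ = θ₂ − θ₁ = -10.8°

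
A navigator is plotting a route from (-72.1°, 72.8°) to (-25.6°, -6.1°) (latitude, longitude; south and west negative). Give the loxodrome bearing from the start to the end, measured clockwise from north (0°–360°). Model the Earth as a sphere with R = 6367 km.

315.2°

Meridional parts: M(φ₁)=-1.8484, M(φ₂)=-0.4625 → ΔM = +1.3859;  Δλ = -1.3771 rad
tan C = Δλ / ΔM = -0.9936 → C = 315.18°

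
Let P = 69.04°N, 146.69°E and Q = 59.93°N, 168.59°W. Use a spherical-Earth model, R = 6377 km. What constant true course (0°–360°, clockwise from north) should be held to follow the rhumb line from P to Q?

115.5°

Meridional parts: M(φ₁)=+1.6875, M(φ₂)=+1.3145 → ΔM = -0.3730;  Δλ = +0.7805 rad
tan C = Δλ / ΔM = -2.0925 → C = 115.54°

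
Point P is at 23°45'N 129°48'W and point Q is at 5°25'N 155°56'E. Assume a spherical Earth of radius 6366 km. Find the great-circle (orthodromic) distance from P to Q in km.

8159 km

cos σ = sin φ₁ sin φ₂ + cos φ₁ cos φ₂ cos Δλ
      = sin(23.75°)sin(5.42°) + cos(23.75°)cos(5.42°)cos(-74.27°) = 0.2851
σ = 73.435° → d = Rσ = 6366·1.28168 = 8159 km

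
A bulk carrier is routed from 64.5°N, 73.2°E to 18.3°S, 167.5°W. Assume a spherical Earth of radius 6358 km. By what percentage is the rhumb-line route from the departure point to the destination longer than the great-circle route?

Great circle: σ = 2.0754 rad → d_gc = Rσ = 13195.2 km
Rhumb: Δφ = -1.4451, Δλ = +2.0822, Δψ = -1.8110, q = Δφ/Δψ = 0.7980 → d_rh = R√(Δφ²+q²Δλ²) = 14000.9 km
Excess = (14000.9 − 13195.2) / 13195.2 = 805.7 / 13195.2 = 6.11% ≈ 6.1%

6.1%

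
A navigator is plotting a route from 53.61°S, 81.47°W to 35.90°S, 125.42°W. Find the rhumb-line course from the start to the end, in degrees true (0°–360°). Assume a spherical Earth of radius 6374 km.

Δψ = ln[tan(π/4+φ₂/2)/tan(π/4+φ₁/2)] = +0.4405
Δλ = -0.7671 rad (taken the short way round)
course = atan2(Δλ, Δψ) = 299.87°

299.9°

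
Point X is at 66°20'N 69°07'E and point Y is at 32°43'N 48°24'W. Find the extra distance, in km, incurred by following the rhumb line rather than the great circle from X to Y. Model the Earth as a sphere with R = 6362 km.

Great circle: cos σ = sin φ₁ sin φ₂ + cos φ₁ cos φ₂ cos Δλ,  σ = 1.2249 rad → d_gc = 7793.126 km
Rhumb line: Δψ = -0.9581, q = Δφ/Δψ = 0.6124, d_rh = R√(Δφ²+q²Δλ²) = 8819.633 km
Excess = 8819.633 − 7793.126 = 1026.507 ≈ 1027 km

1027 km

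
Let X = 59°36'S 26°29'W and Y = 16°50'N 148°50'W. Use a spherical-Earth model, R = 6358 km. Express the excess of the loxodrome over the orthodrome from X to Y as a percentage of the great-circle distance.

Great circle: σ = 2.1048 rad → d_gc = Rσ = 13382.0 km
Rhumb: Δφ = +1.3340, Δλ = -2.1354, Δψ = +1.6012, q = Δφ/Δψ = 0.8331 → d_rh = R√(Δφ²+q²Δλ²) = 14138.1 km
Excess = (14138.1 − 13382.0) / 13382.0 = 756.1 / 13382.0 = 5.6501% ≈ 5.7%

5.7%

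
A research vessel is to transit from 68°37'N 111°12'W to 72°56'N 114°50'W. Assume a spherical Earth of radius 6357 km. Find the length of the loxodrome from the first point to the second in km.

497 km

Δψ = ln[tan(π/4+φ₂/2)/tan(π/4+φ₁/2)] = +0.2298;  Δφ = +0.0753 rad,  Δλ = -0.0634 rad
q = Δφ/Δψ = 0.3279
d = R·√(Δφ² + q²Δλ²) = 6357·0.07816 = 497 km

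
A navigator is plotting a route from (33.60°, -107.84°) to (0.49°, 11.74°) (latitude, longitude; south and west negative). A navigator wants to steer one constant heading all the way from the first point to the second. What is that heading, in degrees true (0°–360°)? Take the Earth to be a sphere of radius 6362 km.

106.4°

Δψ = ln[tan(π/4+φ₂/2)/tan(π/4+φ₁/2)] = -0.6147
Δλ = +2.0871 rad (taken the short way round)
course = atan2(Δλ, Δψ) = 106.41°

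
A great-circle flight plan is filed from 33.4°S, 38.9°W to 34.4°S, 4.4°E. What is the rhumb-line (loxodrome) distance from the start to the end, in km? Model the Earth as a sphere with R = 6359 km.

3990 km

Δψ = ln[tan(π/4+φ₂/2)/tan(π/4+φ₁/2)] = -0.0210;  Δφ = -0.0175 rad,  Δλ = +0.7557 rad
q = Δφ/Δψ = 0.8300
d = R·√(Δφ² + q²Δλ²) = 6359·0.62749 = 3990 km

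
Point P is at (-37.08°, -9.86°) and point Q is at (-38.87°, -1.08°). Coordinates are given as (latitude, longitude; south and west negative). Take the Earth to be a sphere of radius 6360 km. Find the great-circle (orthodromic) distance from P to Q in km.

793 km

cos σ = sin φ₁ sin φ₂ + cos φ₁ cos φ₂ cos Δλ
      = sin(-37.08°)sin(-38.87°) + cos(-37.08°)cos(-38.87°)cos(8.78°) = 0.9922
σ = 7.146° → d = Rσ = 6360·0.12471 = 793 km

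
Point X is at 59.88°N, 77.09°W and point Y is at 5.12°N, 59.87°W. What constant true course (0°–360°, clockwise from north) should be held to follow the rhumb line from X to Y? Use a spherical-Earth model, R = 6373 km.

166.2°

Meridional parts: M(φ₁)=+1.3128, M(φ₂)=+0.0895 → ΔM = -1.2233;  Δλ = +0.3005 rad
tan C = Δλ / ΔM = -0.2457 → C = 166.20°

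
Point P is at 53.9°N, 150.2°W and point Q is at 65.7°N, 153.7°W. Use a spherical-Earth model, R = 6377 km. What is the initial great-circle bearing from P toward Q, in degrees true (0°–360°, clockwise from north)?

θ = atan2( sin Δλ·cos φ₂ ,  cos φ₁ sin φ₂ − sin φ₁ cos φ₂ cos Δλ )
  = atan2(-0.0251, +0.2051) = 353.02°

353.0°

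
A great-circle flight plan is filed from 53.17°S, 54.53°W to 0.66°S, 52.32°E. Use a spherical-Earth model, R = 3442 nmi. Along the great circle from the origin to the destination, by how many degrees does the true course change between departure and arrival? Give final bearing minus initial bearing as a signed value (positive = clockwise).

Initial bearing θ₁ = atan2(sin Δλ cos φ₂, cos φ₁ sin φ₂ − sin φ₁ cos φ₂ cos Δλ) = 104.02°
Final bearing θ₂ = (initial bearing from the destination back to the start) + 180° = 35.57°
Δθ = θ₂ − θ₁ = -68.5°

-68.5°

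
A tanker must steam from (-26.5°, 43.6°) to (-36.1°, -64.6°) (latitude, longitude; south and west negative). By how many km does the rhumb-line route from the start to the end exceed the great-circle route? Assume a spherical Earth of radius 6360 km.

Great circle: cos σ = sin φ₁ sin φ₂ + cos φ₁ cos φ₂ cos Δλ,  σ = 1.5337 rad → d_gc = 9754.6 km
Rhumb line: Δψ = -0.1965, q = Δφ/Δψ = 0.8527, d_rh = R√(Δφ²+q²Δλ²) = 10296.9 km
Excess = 10296.9 − 9754.6 = 542.3 ≈ 542 km

542 km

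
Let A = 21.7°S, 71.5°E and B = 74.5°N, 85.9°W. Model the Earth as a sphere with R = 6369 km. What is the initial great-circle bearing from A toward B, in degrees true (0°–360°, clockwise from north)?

θ = atan2( sin Δλ·cos φ₂ ,  cos φ₁ sin φ₂ − sin φ₁ cos φ₂ cos Δλ )
  = atan2(-0.1027, +0.8041) = 352.72°

352.7°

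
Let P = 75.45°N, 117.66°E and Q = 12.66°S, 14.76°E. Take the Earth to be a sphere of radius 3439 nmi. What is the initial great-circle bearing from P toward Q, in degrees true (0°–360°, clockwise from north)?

279.3°

N = sin Δλ·cos φ₂ = -0.9511;  D = cos φ₁ sin φ₂ − sin φ₁ cos φ₂ cos Δλ = +0.1558
initial course = atan2(N, D) = 279.30°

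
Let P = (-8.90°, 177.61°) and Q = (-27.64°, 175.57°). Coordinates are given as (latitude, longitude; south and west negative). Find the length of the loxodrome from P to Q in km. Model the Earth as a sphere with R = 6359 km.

Rhumb course C = atan2(Δλ, Δψ) with Δψ = ln[tan(π/4+φ₂/2)/tan(π/4+φ₁/2)] = -0.3463, Δλ = -0.0356 → C = 185.87°
d = R·|Δφ| / |cos C| = 6359·0.32707 / 0.99476 = 2091 km

2091 km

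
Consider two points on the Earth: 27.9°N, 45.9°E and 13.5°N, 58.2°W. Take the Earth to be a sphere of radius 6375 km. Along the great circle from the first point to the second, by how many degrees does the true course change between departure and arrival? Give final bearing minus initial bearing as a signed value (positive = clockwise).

-49.1°

Initial bearing θ₁ = atan2(sin Δλ cos φ₂, cos φ₁ sin φ₂ − sin φ₁ cos φ₂ cos Δλ) = 288.59°
Final bearing θ₂ = (initial bearing from the destination back to the start) + 180° = 239.48°
Δθ = θ₂ − θ₁ = -49.1°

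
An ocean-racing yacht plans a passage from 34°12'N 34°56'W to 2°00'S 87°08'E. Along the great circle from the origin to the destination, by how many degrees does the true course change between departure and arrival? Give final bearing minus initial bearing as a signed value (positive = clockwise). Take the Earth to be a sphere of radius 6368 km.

+55.6°

At departure: θ₁ = atan2(sin Δλ cos φ₂, cos φ₁ sin φ₂ − sin φ₁ cos φ₂ cos Δλ) = 72.36°
At arrival: θ₂ = atan2(sin Δλ cos φ₁, −cos φ₂ sin φ₁ + sin φ₂ cos φ₁ cos Δλ) = 127.94°
Δθ = θ₂ − θ₁ = +55.6°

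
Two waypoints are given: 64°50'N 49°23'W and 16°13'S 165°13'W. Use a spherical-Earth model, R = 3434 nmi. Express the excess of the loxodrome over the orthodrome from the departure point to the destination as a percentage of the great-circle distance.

6.0%

Great circle: σ = 2.0161 rad → d_gc = Rσ = 6923.1 nmi
Rhumb: Δφ = -1.4146, Δλ = -2.0217, Δψ = -1.7865, q = Δφ/Δψ = 0.7918 → d_rh = R√(Δφ²+q²Δλ²) = 7336.0 nmi
Excess = (7336.0 − 6923.1) / 6923.1 = 412.9 / 6923.1 = 5.96% ≈ 6.0%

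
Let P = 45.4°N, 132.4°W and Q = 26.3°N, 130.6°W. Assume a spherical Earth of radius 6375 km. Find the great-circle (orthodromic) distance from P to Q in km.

cos σ = sin φ₁ sin φ₂ + cos φ₁ cos φ₂ cos Δλ
      = sin(45.40°)sin(26.30°) + cos(45.40°)cos(26.30°)cos(1.80°) = 0.9446
σ = 19.154° → d = Rσ = 6375·0.33431 = 2131 km

2131 km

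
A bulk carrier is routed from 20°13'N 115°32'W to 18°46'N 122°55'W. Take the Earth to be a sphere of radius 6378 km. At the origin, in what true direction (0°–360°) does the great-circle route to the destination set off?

N = sin Δλ·cos φ₂ = -0.1217;  D = cos φ₁ sin φ₂ − sin φ₁ cos φ₂ cos Δλ = -0.0226
initial course = atan2(N, D) = 259.48°

259.5°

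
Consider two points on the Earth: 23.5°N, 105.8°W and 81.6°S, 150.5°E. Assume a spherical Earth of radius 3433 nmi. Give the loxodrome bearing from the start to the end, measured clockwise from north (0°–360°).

Δψ = ln[tan(π/4+φ₂/2)/tan(π/4+φ₁/2)] = -3.0335
Δλ = -1.8099 rad (taken the short way round)
course = atan2(Δλ, Δψ) = 210.82°

210.8°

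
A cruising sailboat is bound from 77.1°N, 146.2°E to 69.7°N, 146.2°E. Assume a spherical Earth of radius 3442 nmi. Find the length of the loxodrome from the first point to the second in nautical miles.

445 nmi

Δψ = ln[tan(π/4+φ₂/2)/tan(π/4+φ₁/2)] = -0.4597;  Δφ = -0.1292 rad,  Δλ = +0.0000 rad
q = Δφ/Δψ = 0.2810
d = R·√(Δφ² + q²Δλ²) = 3442·0.12915 = 445 nmi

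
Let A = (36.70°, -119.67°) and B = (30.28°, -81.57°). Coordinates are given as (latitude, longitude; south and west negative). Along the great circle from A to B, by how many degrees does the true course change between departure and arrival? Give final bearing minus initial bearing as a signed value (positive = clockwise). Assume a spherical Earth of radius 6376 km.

At departure: θ₁ = atan2(sin Δλ cos φ₂, cos φ₁ sin φ₂ − sin φ₁ cos φ₂ cos Δλ) = 90.20°
At arrival: θ₂ = atan2(sin Δλ cos φ₁, −cos φ₂ sin φ₁ + sin φ₂ cos φ₁ cos Δλ) = 111.81°
Δθ = θ₂ − θ₁ = +21.6°

+21.6°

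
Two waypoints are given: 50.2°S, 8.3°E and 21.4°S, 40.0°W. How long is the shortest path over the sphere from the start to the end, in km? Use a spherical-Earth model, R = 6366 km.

Haversine: a = sin²(Δφ/2)+cos φ₁ cos φ₂ sin²(Δλ/2) = 0.16160;  σ = 2·atan2(√a,√(1−a))
σ = 47.407° → d = Rσ = 6366·0.82740 = 5267 km

5267 km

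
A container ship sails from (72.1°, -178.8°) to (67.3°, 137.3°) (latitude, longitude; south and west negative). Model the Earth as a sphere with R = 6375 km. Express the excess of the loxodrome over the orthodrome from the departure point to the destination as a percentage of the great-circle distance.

2.2%

Great circle: σ = 0.2716 rad → d_gc = Rσ = 1731.3 km
Rhumb: Δφ = -0.0838, Δλ = -0.7662, Δψ = -0.2426, q = Δφ/Δψ = 0.3453 → d_rh = R√(Δφ²+q²Δλ²) = 1769.4 km
Excess = (1769.4 − 1731.3) / 1731.3 = 38.1 / 1731.3 = 2.20% ≈ 2.2%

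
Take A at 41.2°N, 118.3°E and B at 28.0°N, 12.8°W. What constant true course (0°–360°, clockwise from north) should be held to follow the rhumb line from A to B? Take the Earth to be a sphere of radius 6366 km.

Meridional parts: M(φ₁)=+0.7905, M(φ₂)=+0.5094 → ΔM = -0.2811;  Δλ = -2.2881 rad
tan C = Δλ / ΔM = +8.1398 → C = 263.00°

263.0°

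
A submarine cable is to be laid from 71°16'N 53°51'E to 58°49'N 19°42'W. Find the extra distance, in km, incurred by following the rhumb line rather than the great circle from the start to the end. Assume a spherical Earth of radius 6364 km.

Great circle: cos σ = sin φ₁ sin φ₂ + cos φ₁ cos φ₂ cos Δλ,  σ = 0.5408 rad → d_gc = 3441.8 km
Rhumb line: Δψ = -0.5257, q = Δφ/Δψ = 0.4133, d_rh = R√(Δφ²+q²Δλ²) = 3648.7 km
Excess = 3648.7 − 3441.8 = 206.9 ≈ 207 km

207 km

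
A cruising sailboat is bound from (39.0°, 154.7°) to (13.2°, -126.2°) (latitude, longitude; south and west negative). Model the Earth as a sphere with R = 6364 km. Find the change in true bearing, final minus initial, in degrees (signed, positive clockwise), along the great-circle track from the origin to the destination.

At departure: θ₁ = atan2(sin Δλ cos φ₂, cos φ₁ sin φ₂ − sin φ₁ cos φ₂ cos Δλ) = 86.31°
At arrival: θ₂ = atan2(sin Δλ cos φ₁, −cos φ₂ sin φ₁ + sin φ₂ cos φ₁ cos Δλ) = 127.19°
Δθ = θ₂ − θ₁ = +40.9°

+40.9°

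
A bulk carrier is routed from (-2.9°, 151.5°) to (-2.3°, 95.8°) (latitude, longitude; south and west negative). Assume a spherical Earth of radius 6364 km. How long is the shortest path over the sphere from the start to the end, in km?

6180 km

Haversine: a = sin²(Δφ/2)+cos φ₁ cos φ₂ sin²(Δλ/2) = 0.21781;  σ = 2·atan2(√a,√(1−a))
σ = 55.641° → d = Rσ = 6364·0.97111 = 6180 km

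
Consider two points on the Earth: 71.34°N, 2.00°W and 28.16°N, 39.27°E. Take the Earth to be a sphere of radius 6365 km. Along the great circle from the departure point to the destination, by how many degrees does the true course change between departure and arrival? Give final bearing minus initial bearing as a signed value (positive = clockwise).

+34.4°

Initial bearing θ₁ = atan2(sin Δλ cos φ₂, cos φ₁ sin φ₂ − sin φ₁ cos φ₂ cos Δλ) = 129.35°
Final bearing θ₂ = (initial bearing from the destination back to the start) + 180° = 163.70°
Δθ = θ₂ − θ₁ = +34.4°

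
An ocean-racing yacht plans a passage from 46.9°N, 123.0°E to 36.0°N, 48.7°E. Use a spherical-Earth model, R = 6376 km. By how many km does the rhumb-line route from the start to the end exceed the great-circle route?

211 km

Great circle: cos σ = sin φ₁ sin φ₂ + cos φ₁ cos φ₂ cos Δλ,  σ = 0.9536 rad → d_gc = 6080.1 km
Rhumb line: Δψ = -0.2548, q = Δφ/Δψ = 0.7466, d_rh = R√(Δφ²+q²Δλ²) = 6291.4 km
Excess = 6291.4 − 6080.1 = 211.3 ≈ 211 km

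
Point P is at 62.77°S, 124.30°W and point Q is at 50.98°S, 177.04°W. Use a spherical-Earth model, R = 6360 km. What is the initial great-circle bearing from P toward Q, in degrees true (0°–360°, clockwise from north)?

268.1°

θ = atan2( sin Δλ·cos φ₂ ,  cos φ₁ sin φ₂ − sin φ₁ cos φ₂ cos Δλ )
  = atan2(-0.5011, -0.0166) = 268.11°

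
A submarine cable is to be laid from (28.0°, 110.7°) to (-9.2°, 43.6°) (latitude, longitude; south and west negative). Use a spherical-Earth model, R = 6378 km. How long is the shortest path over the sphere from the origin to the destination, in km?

cos σ = sin φ₁ sin φ₂ + cos φ₁ cos φ₂ cos Δλ
      = sin(28.00°)sin(-9.20°) + cos(28.00°)cos(-9.20°)cos(-67.10°) = 0.2641
σ = 74.687° → d = Rσ = 6378·1.30353 = 8314 km

8314 km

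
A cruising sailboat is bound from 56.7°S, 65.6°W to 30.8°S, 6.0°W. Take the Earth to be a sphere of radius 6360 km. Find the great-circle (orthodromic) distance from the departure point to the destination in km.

Haversine: a = sin²(Δφ/2)+cos φ₁ cos φ₂ sin²(Δλ/2) = 0.16670;  σ = 2·atan2(√a,√(1−a))
σ = 48.194° → d = Rσ = 6360·0.84115 = 5350 km

5350 km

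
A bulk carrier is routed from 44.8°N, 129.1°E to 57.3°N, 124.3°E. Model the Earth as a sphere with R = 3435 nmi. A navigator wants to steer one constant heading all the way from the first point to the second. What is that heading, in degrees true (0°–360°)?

346.5°

Δψ = ln[tan(π/4+φ₂/2)/tan(π/4+φ₁/2)] = +0.3499
Δλ = -0.0838 rad (taken the short way round)
course = atan2(Δλ, Δψ) = 346.53°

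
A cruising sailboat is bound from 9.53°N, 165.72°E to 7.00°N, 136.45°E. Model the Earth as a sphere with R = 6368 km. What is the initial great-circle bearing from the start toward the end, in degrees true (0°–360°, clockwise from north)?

267.3°

N = sin Δλ·cos φ₂ = -0.4853;  D = cos φ₁ sin φ₂ − sin φ₁ cos φ₂ cos Δλ = -0.0232
initial course = atan2(N, D) = 267.27°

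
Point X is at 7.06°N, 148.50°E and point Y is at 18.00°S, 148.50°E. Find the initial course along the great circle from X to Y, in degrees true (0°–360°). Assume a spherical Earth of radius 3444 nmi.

180.0°

θ = atan2( sin Δλ·cos φ₂ ,  cos φ₁ sin φ₂ − sin φ₁ cos φ₂ cos Δλ )
  = atan2(+0.0000, -0.4236) = 180.00°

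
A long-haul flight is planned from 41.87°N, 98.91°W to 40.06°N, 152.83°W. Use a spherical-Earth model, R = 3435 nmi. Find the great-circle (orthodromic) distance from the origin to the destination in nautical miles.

2403 nmi

Haversine: a = sin²(Δφ/2)+cos φ₁ cos φ₂ sin²(Δλ/2) = 0.11740;  σ = 2·atan2(√a,√(1−a))
σ = 40.075° → d = Rσ = 3435·0.69943 = 2403 nmi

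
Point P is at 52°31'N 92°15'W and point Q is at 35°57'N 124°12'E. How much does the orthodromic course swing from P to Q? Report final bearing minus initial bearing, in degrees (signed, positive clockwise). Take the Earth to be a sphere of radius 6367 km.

-129.9°

Initial bearing θ₁ = atan2(sin Δλ cos φ₂, cos φ₁ sin φ₂ − sin φ₁ cos φ₂ cos Δλ) = 331.18°
Final bearing θ₂ = (initial bearing from the destination back to the start) + 180° = 201.25°
Δθ = θ₂ − θ₁ = -129.9°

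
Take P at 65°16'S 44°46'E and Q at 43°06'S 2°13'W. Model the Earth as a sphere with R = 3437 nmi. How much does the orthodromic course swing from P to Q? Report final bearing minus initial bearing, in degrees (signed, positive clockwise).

+39.5°

Initial bearing θ₁ = atan2(sin Δλ cos φ₂, cos φ₁ sin φ₂ − sin φ₁ cos φ₂ cos Δλ) = 287.33°
Final bearing θ₂ = (initial bearing from the destination back to the start) + 180° = 326.84°
Δθ = θ₂ − θ₁ = +39.5°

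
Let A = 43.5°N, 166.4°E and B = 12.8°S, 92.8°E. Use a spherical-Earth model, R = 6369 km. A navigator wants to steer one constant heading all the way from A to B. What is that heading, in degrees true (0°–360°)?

Meridional parts: M(φ₁)=+0.8448, M(φ₂)=-0.2253 → ΔM = -1.0701;  Δλ = -1.2846 rad
tan C = Δλ / ΔM = +1.2004 → C = 230.20°

230.2°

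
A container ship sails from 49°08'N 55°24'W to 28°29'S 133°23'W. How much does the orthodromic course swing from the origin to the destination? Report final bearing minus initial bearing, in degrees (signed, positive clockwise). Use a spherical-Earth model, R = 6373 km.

Initial bearing θ₁ = atan2(sin Δλ cos φ₂, cos φ₁ sin φ₂ − sin φ₁ cos φ₂ cos Δλ) = 242.35°
Final bearing θ₂ = (initial bearing from the destination back to the start) + 180° = 221.25°
Δθ = θ₂ − θ₁ = -21.1°

-21.1°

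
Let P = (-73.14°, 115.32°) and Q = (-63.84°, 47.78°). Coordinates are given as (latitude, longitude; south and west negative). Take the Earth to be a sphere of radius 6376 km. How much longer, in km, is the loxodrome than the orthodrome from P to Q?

145 km

Great circle: cos σ = sin φ₁ sin φ₂ + cos φ₁ cos φ₂ cos Δλ,  σ = 0.4327 rad → d_gc = 2758.9 km
Rhumb line: Δψ = +0.4496, q = Δφ/Δψ = 0.3610, d_rh = R√(Δφ²+q²Δλ²) = 2904.0 km
Excess = 2904.0 − 2758.9 = 145.1 ≈ 145 km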